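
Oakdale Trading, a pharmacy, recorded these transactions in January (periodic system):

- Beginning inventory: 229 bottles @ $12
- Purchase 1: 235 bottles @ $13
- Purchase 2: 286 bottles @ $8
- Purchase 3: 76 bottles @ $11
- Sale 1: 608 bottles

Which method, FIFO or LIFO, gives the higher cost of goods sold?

FIFO COGS: 229 @ $12 + 235 @ $13 + 144 @ $8 = $6,955
LIFO COGS: 76 @ $11 + 286 @ $8 + 235 @ $13 + 11 @ $12 = $6,311

FIFO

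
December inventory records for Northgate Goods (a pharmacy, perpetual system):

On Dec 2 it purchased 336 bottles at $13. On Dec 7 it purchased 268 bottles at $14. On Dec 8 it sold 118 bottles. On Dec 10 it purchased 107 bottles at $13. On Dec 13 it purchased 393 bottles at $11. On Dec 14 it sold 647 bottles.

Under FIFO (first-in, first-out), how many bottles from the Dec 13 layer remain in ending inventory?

339

Dec 8, 118 sold [FIFO — oldest first]: 118 @ $13 = $1,534
Dec 14, 647 sold [FIFO — oldest first]: 218 @ $13 + 268 @ $14 + 107 @ $13 + 54 @ $11 = $8,571
Total COGS = $1,534 + $8,571 = $10,105
Ending inventory: 339 @ $11 = $3,729
Check: goods available $13,834 = COGS $10,105 + ending $3,729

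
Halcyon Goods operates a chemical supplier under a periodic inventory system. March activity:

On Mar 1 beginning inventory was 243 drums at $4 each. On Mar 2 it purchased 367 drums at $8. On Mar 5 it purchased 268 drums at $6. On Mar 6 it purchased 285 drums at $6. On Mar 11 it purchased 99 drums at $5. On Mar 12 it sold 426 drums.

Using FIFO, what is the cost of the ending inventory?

Mar 12, 426 sold [FIFO — oldest first]: 243 @ $4 + 183 @ $8 = $2,436
Ending inventory: 184 @ $8 + 268 @ $6 + 285 @ $6 + 99 @ $5 = $5,285
Check: goods available $7,721 = COGS $2,436 + ending $5,285

Ending inventory = $5,285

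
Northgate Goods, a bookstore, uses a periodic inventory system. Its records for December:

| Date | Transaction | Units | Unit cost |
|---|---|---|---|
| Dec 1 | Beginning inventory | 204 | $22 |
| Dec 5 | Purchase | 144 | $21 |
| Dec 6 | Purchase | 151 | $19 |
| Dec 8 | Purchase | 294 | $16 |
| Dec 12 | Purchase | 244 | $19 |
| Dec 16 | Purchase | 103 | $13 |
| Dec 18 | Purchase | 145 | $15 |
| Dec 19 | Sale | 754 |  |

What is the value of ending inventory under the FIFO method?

Dec 19, 754 sold [FIFO — oldest first]: 204 @ $22 + 144 @ $21 + 151 @ $19 + 255 @ $16 = $14,461
Ending inventory: 39 @ $16 + 244 @ $19 + 103 @ $13 + 145 @ $15 = $8,774
Check: goods available $23,235 = COGS $14,461 + ending $8,774

Ending inventory = $8,774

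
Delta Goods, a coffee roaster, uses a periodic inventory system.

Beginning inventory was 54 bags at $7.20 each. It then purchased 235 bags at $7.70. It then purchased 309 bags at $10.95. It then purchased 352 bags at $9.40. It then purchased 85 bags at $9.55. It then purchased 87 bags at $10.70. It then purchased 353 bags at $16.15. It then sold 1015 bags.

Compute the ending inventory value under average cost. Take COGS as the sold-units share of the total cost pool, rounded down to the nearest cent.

Sale 1, sell 1015: 1015/1475 × $16,334.25 → $11,240.17
Ending inventory (cost pool remaining) = $5,094.08

Ending inventory = $5,094.08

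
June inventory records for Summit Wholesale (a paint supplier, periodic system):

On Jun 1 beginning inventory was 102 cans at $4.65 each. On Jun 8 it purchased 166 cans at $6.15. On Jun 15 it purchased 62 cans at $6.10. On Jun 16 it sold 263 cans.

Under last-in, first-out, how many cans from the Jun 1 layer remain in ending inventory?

Jun 16, 263 sold [LIFO — newest first]: 62 @ $6.10 + 166 @ $6.15 + 35 @ $4.65 = $1,561.85
Ending inventory: 67 @ $4.65 = $311.55
Check: goods available $1,873.40 = COGS $1,561.85 + ending $311.55

67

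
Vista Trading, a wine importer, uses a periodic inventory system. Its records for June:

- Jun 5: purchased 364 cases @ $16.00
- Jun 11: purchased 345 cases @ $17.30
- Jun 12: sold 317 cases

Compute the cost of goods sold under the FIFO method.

COGS = $5,072.00

Jun 12, 317 sold [FIFO — oldest first]: 317 @ $16.00 = $5,072.00
Ending inventory: 47 @ $16.00 + 345 @ $17.30 = $6,720.50
Check: goods available $11,792.50 = COGS $5,072.00 + ending $6,720.50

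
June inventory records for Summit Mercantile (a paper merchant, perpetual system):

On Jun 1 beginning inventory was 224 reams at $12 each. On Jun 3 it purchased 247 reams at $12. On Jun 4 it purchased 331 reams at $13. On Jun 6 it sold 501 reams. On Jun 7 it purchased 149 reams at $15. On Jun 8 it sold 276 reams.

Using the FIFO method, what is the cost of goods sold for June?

Jun 6, 501 sold [FIFO — oldest first]: 224 @ $12 + 247 @ $12 + 30 @ $13 = $6,042
Jun 8, 276 sold [FIFO — oldest first]: 276 @ $13 = $3,588
Total COGS = $6,042 + $3,588 = $9,630
Ending inventory: 25 @ $13 + 149 @ $15 = $2,560

COGS = $9,630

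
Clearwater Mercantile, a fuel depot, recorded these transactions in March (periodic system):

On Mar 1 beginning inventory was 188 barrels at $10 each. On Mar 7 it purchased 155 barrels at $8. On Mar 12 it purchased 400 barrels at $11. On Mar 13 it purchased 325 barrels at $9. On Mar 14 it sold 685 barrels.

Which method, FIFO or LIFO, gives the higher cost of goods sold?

FIFO COGS: 188 @ $10 + 155 @ $8 + 342 @ $11 = $6,882
LIFO COGS: 325 @ $9 + 360 @ $11 = $6,885

LIFO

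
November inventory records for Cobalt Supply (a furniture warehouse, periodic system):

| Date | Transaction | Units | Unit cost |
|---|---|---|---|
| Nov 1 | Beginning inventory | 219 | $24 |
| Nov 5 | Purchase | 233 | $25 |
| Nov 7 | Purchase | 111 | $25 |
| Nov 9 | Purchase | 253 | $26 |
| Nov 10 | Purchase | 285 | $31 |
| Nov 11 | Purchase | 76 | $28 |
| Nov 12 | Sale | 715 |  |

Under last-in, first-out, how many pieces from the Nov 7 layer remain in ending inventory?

Nov 12, 715 sold [LIFO — newest first]: 76 @ $28 + 285 @ $31 + 253 @ $26 + 101 @ $25 = $20,066
Ending inventory: 219 @ $24 + 233 @ $25 + 10 @ $25 = $11,331

10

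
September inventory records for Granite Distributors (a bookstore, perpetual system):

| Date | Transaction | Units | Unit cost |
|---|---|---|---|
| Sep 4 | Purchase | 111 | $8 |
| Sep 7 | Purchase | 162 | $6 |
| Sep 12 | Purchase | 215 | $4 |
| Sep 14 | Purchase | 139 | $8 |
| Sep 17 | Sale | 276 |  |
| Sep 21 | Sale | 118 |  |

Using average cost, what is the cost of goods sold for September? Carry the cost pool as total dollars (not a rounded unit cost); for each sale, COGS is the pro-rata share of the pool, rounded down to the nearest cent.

COGS = $2,407.98

After Sep 4: 111 on hand, pool $888.00 (≈ $8.0000 each)
After Sep 7: 273 on hand, pool $1,860.00 (≈ $6.8132 each)
After Sep 12: 488 on hand, pool $2,720.00 (≈ $5.5738 each)
After Sep 14: 627 on hand, pool $3,832.00 (≈ $6.1116 each)
Sep 17, sell 276: 276/627 × $3,832.00 → $1,686.81
Sep 21, sell 118: 118/351 × $2,145.19 → $721.17
Total COGS = $1,686.81 + $721.17 = $2,407.98
Ending inventory (cost pool remaining) = $1,424.02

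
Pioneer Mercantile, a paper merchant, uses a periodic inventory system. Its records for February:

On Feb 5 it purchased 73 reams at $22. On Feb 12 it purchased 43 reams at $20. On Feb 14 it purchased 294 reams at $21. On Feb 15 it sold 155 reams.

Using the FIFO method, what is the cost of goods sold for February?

Feb 15, 155 sold [FIFO — oldest first]: 73 @ $22 + 43 @ $20 + 39 @ $21 = $3,285
Ending inventory: 255 @ $21 = $5,355
Check: goods available $8,640 = COGS $3,285 + ending $5,355

COGS = $3,285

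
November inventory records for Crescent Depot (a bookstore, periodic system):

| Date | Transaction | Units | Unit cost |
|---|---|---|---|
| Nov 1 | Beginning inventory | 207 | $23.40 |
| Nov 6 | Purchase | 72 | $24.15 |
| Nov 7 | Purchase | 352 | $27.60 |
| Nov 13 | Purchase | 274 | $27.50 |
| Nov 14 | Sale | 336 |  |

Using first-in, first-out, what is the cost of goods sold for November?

Nov 14, 336 sold [FIFO — oldest first]: 207 @ $23.40 + 72 @ $24.15 + 57 @ $27.60 = $8,155.80
Ending inventory: 295 @ $27.60 + 274 @ $27.50 = $15,677.00

COGS = $8,155.80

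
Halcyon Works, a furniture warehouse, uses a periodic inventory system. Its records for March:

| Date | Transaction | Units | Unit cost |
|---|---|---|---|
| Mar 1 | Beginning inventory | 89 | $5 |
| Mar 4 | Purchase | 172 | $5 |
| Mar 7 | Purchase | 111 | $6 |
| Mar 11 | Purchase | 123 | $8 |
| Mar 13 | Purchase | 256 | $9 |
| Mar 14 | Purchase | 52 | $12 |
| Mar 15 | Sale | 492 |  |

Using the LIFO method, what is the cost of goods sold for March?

Mar 15, 492 sold [LIFO — newest first]: 52 @ $12 + 256 @ $9 + 123 @ $8 + 61 @ $6 = $4,278
Ending inventory: 89 @ $5 + 172 @ $5 + 50 @ $6 = $1,605

COGS = $4,278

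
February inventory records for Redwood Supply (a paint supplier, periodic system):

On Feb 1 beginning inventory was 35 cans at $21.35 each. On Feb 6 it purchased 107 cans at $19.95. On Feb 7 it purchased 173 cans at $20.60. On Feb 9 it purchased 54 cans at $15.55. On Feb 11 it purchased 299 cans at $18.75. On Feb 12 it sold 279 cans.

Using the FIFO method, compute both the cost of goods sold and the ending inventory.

Feb 12, 279 sold [FIFO — oldest first]: 35 @ $21.35 + 107 @ $19.95 + 137 @ $20.60 = $5,704.10
Ending inventory: 36 @ $20.60 + 54 @ $15.55 + 299 @ $18.75 = $7,187.55

COGS = $5,704.10; ending inventory = $7,187.55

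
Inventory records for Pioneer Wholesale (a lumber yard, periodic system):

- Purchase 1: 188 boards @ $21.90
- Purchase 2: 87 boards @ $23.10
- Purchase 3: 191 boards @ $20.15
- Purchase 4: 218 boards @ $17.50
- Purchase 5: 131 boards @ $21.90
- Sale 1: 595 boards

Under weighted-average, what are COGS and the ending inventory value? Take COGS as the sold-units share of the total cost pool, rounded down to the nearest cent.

Sale 1, sell 595: 595/815 × $16,659.45 → $12,162.42
Ending inventory (cost pool remaining) = $4,497.03

COGS = $12,162.42; ending inventory = $4,497.03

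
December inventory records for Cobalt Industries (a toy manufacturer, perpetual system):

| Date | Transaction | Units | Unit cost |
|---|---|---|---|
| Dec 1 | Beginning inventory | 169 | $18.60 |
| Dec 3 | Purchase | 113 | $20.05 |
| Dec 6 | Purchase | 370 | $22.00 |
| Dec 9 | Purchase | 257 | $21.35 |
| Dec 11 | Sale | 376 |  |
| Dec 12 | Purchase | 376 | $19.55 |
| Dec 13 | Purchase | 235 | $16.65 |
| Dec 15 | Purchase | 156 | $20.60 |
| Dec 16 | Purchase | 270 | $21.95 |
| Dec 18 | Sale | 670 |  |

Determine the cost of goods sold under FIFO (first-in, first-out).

COGS = $21,714.35

Dec 11, 376 sold [FIFO — oldest first]: 169 @ $18.60 + 113 @ $20.05 + 94 @ $22.00 = $7,477.05
Dec 18, 670 sold [FIFO — oldest first]: 276 @ $22.00 + 257 @ $21.35 + 137 @ $19.55 = $14,237.30
Total COGS = $7,477.05 + $14,237.30 = $21,714.35
Ending inventory: 239 @ $19.55 + 235 @ $16.65 + 156 @ $20.60 + 270 @ $21.95 = $17,725.30
Check: goods available $39,439.65 = COGS $21,714.35 + ending $17,725.30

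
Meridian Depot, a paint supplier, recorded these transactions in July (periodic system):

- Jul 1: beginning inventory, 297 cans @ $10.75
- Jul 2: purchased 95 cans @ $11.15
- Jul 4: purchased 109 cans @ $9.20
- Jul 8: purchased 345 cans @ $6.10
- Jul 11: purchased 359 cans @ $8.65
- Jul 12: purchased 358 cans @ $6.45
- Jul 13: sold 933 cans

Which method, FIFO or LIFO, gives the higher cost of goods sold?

FIFO COGS: 297 @ $10.75 + 95 @ $11.15 + 109 @ $9.20 + 345 @ $6.10 + 87 @ $8.65 = $8,111.85
LIFO COGS: 358 @ $6.45 + 359 @ $8.65 + 216 @ $6.10 = $6,732.05

FIFO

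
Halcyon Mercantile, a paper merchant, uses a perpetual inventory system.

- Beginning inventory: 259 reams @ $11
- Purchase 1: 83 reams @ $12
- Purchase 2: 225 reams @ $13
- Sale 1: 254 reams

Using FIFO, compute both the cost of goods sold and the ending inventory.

COGS = $2,794; ending inventory = $3,976

Sale 1 (254) [FIFO — oldest first]: 254 @ $11 = $2,794
Ending inventory: 5 @ $11 + 83 @ $12 + 225 @ $13 = $3,976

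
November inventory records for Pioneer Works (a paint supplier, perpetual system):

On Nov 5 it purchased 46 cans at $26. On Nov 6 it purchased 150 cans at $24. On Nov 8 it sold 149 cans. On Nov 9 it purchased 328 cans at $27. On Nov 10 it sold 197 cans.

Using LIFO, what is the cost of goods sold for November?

Nov 8, 149 sold [LIFO — newest first]: 149 @ $24 = $3,576
Nov 10, 197 sold [LIFO — newest first]: 197 @ $27 = $5,319
Total COGS = $3,576 + $5,319 = $8,895
Ending inventory: 46 @ $26 + 1 @ $24 + 131 @ $27 = $4,757

COGS = $8,895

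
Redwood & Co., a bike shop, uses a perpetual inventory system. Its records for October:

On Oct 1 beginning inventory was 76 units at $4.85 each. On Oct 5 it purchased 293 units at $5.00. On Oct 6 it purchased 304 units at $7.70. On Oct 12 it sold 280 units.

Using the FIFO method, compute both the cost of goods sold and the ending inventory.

Oct 12, 280 sold [FIFO — oldest first]: 76 @ $4.85 + 204 @ $5.00 = $1,388.60
Ending inventory: 89 @ $5.00 + 304 @ $7.70 = $2,785.80

COGS = $1,388.60; ending inventory = $2,785.80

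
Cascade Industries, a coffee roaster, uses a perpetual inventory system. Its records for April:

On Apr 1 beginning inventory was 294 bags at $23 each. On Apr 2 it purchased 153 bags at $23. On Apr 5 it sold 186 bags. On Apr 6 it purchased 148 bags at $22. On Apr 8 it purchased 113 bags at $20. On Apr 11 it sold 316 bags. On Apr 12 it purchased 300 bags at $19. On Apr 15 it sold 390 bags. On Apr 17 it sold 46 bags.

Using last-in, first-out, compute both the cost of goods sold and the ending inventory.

Apr 5, 186 sold [LIFO — newest first]: 153 @ $23 + 33 @ $23 = $4,278
Apr 11, 316 sold [LIFO — newest first]: 113 @ $20 + 148 @ $22 + 55 @ $23 = $6,781
Apr 15, 390 sold [LIFO — newest first]: 300 @ $19 + 90 @ $23 = $7,770
Apr 17, 46 sold [LIFO — newest first]: 46 @ $23 = $1,058
Total COGS = $4,278 + $6,781 + $7,770 + $1,058 = $19,887
Ending inventory: 70 @ $23 = $1,610

COGS = $19,887; ending inventory = $1,610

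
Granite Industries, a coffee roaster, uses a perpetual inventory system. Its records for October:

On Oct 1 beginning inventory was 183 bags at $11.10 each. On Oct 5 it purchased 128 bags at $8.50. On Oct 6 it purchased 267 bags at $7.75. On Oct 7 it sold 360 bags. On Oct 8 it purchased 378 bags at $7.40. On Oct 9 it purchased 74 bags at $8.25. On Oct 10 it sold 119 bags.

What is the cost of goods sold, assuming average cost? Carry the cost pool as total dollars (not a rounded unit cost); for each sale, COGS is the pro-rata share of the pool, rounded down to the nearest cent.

COGS = $4,184.44

After Oct 1: 183 on hand, pool $2,031.30 (≈ $11.1000 each)
After Oct 5: 311 on hand, pool $3,119.30 (≈ $10.0299 each)
After Oct 6: 578 on hand, pool $5,188.55 (≈ $8.9767 each)
Oct 7, sell 360: 360/578 × $5,188.55 → $3,231.62
After Oct 8: 596 on hand, pool $4,754.13 (≈ $7.9767 each)
After Oct 9: 670 on hand, pool $5,364.63 (≈ $8.0069 each)
Oct 10, sell 119: 119/670 × $5,364.63 → $952.82
Total COGS = $3,231.62 + $952.82 = $4,184.44
Ending inventory (cost pool remaining) = $4,411.81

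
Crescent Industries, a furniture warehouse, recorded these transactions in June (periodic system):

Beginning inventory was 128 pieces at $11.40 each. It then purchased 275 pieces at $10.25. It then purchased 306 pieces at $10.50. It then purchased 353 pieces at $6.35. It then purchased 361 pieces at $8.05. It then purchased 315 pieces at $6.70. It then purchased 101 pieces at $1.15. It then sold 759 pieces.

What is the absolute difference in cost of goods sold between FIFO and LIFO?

FIFO COGS: 128 @ $11.40 + 275 @ $10.25 + 306 @ $10.50 + 50 @ $6.35 = $7,808.45
LIFO COGS: 101 @ $1.15 + 315 @ $6.70 + 343 @ $8.05 = $4,987.80
Difference = |$7,808.45 − $4,987.80| = $2,820.65

$2,820.65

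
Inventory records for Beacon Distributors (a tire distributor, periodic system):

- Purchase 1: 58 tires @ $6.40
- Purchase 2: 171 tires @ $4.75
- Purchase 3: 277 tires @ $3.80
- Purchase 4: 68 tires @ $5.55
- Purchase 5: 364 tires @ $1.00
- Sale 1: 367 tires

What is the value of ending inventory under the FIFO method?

Ending inventory = $1,269.60

Sale 1 (367) [FIFO — oldest first]: 58 @ $6.40 + 171 @ $4.75 + 138 @ $3.80 = $1,707.85
Ending inventory: 139 @ $3.80 + 68 @ $5.55 + 364 @ $1.00 = $1,269.60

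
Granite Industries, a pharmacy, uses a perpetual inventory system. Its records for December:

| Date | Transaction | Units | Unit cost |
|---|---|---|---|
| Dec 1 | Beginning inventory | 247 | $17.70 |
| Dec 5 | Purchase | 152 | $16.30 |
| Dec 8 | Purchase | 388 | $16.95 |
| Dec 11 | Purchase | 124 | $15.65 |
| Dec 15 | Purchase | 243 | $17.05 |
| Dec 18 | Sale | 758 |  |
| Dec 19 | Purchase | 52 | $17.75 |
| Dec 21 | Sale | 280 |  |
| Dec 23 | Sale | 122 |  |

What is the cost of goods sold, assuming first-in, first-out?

COGS = $19,616.35

Dec 18, 758 sold [FIFO — oldest first]: 247 @ $17.70 + 152 @ $16.30 + 359 @ $16.95 = $12,934.55
Dec 21, 280 sold [FIFO — oldest first]: 29 @ $16.95 + 124 @ $15.65 + 127 @ $17.05 = $4,597.50
Dec 23, 122 sold [FIFO — oldest first]: 116 @ $17.05 + 6 @ $17.75 = $2,084.30
Total COGS = $12,934.55 + $4,597.50 + $2,084.30 = $19,616.35
Ending inventory: 46 @ $17.75 = $816.50
Check: goods available $20,432.85 = COGS $19,616.35 + ending $816.50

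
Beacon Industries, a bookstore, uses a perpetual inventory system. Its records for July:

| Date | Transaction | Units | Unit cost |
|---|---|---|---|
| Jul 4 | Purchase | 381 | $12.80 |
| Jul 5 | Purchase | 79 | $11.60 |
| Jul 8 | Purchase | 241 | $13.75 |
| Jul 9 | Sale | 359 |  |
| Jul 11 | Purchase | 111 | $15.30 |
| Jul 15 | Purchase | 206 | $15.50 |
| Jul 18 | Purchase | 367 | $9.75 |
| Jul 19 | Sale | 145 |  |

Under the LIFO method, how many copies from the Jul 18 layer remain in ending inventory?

222

Jul 9, 359 sold [LIFO — newest first]: 241 @ $13.75 + 79 @ $11.60 + 39 @ $12.80 = $4,729.35
Jul 19, 145 sold [LIFO — newest first]: 145 @ $9.75 = $1,413.75
Total COGS = $4,729.35 + $1,413.75 = $6,143.10
Ending inventory: 342 @ $12.80 + 111 @ $15.30 + 206 @ $15.50 + 222 @ $9.75 = $11,433.40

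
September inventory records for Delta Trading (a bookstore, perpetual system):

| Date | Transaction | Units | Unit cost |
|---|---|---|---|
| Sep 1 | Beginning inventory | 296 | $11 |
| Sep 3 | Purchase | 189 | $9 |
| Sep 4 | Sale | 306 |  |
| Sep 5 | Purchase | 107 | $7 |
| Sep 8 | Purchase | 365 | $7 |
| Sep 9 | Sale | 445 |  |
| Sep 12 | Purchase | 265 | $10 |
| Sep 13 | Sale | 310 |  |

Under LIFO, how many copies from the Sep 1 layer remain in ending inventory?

161

Sep 4, 306 sold [LIFO — newest first]: 189 @ $9 + 117 @ $11 = $2,988
Sep 9, 445 sold [LIFO — newest first]: 365 @ $7 + 80 @ $7 = $3,115
Sep 13, 310 sold [LIFO — newest first]: 265 @ $10 + 27 @ $7 + 18 @ $11 = $3,037
Total COGS = $2,988 + $3,115 + $3,037 = $9,140
Ending inventory: 161 @ $11 = $1,771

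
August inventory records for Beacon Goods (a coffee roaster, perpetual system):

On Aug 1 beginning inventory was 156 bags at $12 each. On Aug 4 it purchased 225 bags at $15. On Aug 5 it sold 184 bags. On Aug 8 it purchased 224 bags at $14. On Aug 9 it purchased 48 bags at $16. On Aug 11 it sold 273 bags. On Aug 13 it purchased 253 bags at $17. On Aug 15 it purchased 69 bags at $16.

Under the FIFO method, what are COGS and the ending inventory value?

Aug 5, 184 sold [FIFO — oldest first]: 156 @ $12 + 28 @ $15 = $2,292
Aug 11, 273 sold [FIFO — oldest first]: 197 @ $15 + 76 @ $14 = $4,019
Total COGS = $2,292 + $4,019 = $6,311
Ending inventory: 148 @ $14 + 48 @ $16 + 253 @ $17 + 69 @ $16 = $8,245
Check: goods available $14,556 = COGS $6,311 + ending $8,245

COGS = $6,311; ending inventory = $8,245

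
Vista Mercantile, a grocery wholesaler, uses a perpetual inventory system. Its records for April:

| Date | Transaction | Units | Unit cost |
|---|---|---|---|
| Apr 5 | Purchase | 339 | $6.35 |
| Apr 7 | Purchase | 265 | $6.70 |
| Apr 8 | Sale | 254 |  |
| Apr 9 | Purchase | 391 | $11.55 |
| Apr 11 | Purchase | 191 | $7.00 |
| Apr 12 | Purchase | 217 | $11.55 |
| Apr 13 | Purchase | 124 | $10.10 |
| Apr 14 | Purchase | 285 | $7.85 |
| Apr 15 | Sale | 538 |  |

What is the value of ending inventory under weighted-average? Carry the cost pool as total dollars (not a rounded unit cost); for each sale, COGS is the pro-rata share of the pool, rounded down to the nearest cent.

Ending inventory = $9,247.63

After Apr 5: 339 on hand, pool $2,152.65 (≈ $6.3500 each)
After Apr 7: 604 on hand, pool $3,928.15 (≈ $6.5036 each)
Apr 8, sell 254: 254/604 × $3,928.15 → $1,651.90
After Apr 9: 741 on hand, pool $6,792.30 (≈ $9.1664 each)
After Apr 11: 932 on hand, pool $8,129.30 (≈ $8.7224 each)
After Apr 12: 1149 on hand, pool $10,635.65 (≈ $9.2564 each)
After Apr 13: 1273 on hand, pool $11,888.05 (≈ $9.3386 each)
After Apr 14: 1558 on hand, pool $14,125.30 (≈ $9.0663 each)
Apr 15, sell 538: 538/1558 × $14,125.30 → $4,877.67
Total COGS = $1,651.90 + $4,877.67 = $6,529.57
Ending inventory (cost pool remaining) = $9,247.63
Check: goods available $15,777.20 = COGS $6,529.57 + ending $9,247.63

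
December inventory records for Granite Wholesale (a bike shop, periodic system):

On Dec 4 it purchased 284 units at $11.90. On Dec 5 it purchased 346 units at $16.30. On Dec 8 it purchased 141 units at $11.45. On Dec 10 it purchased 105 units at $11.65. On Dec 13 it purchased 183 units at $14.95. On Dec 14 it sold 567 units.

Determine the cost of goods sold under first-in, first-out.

COGS = $7,992.50

Dec 14, 567 sold [FIFO — oldest first]: 284 @ $11.90 + 283 @ $16.30 = $7,992.50
Ending inventory: 63 @ $16.30 + 141 @ $11.45 + 105 @ $11.65 + 183 @ $14.95 = $6,600.45
Check: goods available $14,592.95 = COGS $7,992.50 + ending $6,600.45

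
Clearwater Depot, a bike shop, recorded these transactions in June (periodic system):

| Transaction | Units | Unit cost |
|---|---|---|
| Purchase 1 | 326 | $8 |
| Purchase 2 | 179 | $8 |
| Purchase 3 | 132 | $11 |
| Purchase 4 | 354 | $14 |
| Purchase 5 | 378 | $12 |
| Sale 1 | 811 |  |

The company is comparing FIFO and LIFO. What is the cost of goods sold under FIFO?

COGS = $7,928

FIFO COGS: 326 @ $8 + 179 @ $8 + 132 @ $11 + 174 @ $14 = $7,928
LIFO COGS: 378 @ $12 + 354 @ $14 + 79 @ $11 = $10,361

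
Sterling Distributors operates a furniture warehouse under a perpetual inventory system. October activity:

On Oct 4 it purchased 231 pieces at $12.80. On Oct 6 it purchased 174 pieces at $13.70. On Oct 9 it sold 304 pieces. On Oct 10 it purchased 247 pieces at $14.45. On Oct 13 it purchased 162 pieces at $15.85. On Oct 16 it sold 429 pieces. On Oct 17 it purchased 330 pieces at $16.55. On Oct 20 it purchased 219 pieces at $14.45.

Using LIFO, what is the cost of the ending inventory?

Oct 9, 304 sold [LIFO — newest first]: 174 @ $13.70 + 130 @ $12.80 = $4,047.80
Oct 16, 429 sold [LIFO — newest first]: 162 @ $15.85 + 247 @ $14.45 + 20 @ $12.80 = $6,392.85
Total COGS = $4,047.80 + $6,392.85 = $10,440.65
Ending inventory: 81 @ $12.80 + 330 @ $16.55 + 219 @ $14.45 = $9,662.85
Check: goods available $20,103.50 = COGS $10,440.65 + ending $9,662.85

Ending inventory = $9,662.85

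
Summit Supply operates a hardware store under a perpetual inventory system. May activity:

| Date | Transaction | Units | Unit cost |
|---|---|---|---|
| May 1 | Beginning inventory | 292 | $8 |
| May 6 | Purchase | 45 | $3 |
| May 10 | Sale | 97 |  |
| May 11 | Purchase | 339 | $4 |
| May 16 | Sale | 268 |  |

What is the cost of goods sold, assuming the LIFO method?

COGS = $1,623

May 10, 97 sold [LIFO — newest first]: 45 @ $3 + 52 @ $8 = $551
May 16, 268 sold [LIFO — newest first]: 268 @ $4 = $1,072
Total COGS = $551 + $1,072 = $1,623
Ending inventory: 240 @ $8 + 71 @ $4 = $2,204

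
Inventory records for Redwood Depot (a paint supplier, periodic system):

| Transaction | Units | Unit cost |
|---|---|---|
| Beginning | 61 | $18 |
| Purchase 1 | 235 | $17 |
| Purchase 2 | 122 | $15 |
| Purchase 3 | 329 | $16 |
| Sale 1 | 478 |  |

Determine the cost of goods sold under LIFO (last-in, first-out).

Sale 1 (478) [LIFO — newest first]: 329 @ $16 + 122 @ $15 + 27 @ $17 = $7,553
Ending inventory: 61 @ $18 + 208 @ $17 = $4,634
Check: goods available $12,187 = COGS $7,553 + ending $4,634

COGS = $7,553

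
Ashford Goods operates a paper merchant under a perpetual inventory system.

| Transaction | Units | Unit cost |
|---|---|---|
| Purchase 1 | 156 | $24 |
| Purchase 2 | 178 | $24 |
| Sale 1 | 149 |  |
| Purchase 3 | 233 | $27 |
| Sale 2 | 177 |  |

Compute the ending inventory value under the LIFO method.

Ending inventory = $5,952

Sale 1 (149) [LIFO — newest first]: 149 @ $24 = $3,576
Sale 2 (177) [LIFO — newest first]: 177 @ $27 = $4,779
Total COGS = $3,576 + $4,779 = $8,355
Ending inventory: 156 @ $24 + 29 @ $24 + 56 @ $27 = $5,952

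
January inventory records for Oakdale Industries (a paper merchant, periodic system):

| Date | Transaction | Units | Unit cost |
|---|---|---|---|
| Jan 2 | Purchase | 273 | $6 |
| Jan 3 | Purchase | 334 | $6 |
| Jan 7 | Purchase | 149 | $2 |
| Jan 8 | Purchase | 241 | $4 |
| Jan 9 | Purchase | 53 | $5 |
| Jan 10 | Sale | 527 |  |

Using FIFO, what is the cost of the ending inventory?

Ending inventory = $2,007

Jan 10, 527 sold [FIFO — oldest first]: 273 @ $6 + 254 @ $6 = $3,162
Ending inventory: 80 @ $6 + 149 @ $2 + 241 @ $4 + 53 @ $5 = $2,007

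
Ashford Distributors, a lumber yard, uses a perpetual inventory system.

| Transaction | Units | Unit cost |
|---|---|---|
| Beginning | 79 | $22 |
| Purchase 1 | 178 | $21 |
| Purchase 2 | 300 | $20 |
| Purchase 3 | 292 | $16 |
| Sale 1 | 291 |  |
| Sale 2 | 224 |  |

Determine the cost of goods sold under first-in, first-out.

COGS = $10,636

Sale 1 (291) [FIFO — oldest first]: 79 @ $22 + 178 @ $21 + 34 @ $20 = $6,156
Sale 2 (224) [FIFO — oldest first]: 224 @ $20 = $4,480
Total COGS = $6,156 + $4,480 = $10,636
Ending inventory: 42 @ $20 + 292 @ $16 = $5,512
Check: goods available $16,148 = COGS $10,636 + ending $5,512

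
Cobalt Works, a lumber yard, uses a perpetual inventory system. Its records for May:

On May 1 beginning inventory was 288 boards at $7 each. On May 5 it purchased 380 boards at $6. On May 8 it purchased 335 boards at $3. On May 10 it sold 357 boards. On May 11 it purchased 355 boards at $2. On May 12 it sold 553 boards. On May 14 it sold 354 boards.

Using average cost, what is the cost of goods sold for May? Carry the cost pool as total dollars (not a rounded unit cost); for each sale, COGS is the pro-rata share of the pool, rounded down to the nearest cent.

After May 1: 288 on hand, pool $2,016.00 (≈ $7.0000 each)
After May 5: 668 on hand, pool $4,296.00 (≈ $6.4311 each)
After May 8: 1003 on hand, pool $5,301.00 (≈ $5.2851 each)
May 10, sell 357: 357/1003 × $5,301.00 → $1,886.79
After May 11: 1001 on hand, pool $4,124.21 (≈ $4.1201 each)
May 12, sell 553: 553/1001 × $4,124.21 → $2,278.40
May 14, sell 354: 354/448 × $1,845.81 → $1,458.51
Total COGS = $1,886.79 + $2,278.40 + $1,458.51 = $5,623.70
Ending inventory (cost pool remaining) = $387.30

COGS = $5,623.70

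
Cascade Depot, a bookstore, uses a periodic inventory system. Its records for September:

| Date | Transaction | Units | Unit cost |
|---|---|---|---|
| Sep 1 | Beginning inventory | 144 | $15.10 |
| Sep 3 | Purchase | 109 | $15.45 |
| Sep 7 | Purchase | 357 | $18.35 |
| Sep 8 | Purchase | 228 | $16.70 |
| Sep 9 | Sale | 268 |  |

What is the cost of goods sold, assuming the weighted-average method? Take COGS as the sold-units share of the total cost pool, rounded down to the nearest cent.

COGS = $4,546.72

Sep 9, sell 268: 268/838 × $14,217.00 → $4,546.72
Ending inventory (cost pool remaining) = $9,670.28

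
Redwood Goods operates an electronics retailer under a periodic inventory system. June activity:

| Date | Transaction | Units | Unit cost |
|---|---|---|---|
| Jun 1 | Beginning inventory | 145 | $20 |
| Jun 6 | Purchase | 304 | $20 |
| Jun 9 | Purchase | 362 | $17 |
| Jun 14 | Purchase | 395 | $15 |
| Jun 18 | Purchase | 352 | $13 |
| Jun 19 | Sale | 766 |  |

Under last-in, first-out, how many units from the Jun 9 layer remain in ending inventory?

343

Jun 19, 766 sold [LIFO — newest first]: 352 @ $13 + 395 @ $15 + 19 @ $17 = $10,824
Ending inventory: 145 @ $20 + 304 @ $20 + 343 @ $17 = $14,811
Check: goods available $25,635 = COGS $10,824 + ending $14,811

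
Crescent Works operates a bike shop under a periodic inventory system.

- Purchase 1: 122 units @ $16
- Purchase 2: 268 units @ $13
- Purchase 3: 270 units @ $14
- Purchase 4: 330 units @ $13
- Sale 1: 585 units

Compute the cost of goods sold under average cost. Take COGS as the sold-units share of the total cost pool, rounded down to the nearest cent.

Sale 1, sell 585: 585/990 × $13,506.00 → $7,980.81
Ending inventory (cost pool remaining) = $5,525.19

COGS = $7,980.81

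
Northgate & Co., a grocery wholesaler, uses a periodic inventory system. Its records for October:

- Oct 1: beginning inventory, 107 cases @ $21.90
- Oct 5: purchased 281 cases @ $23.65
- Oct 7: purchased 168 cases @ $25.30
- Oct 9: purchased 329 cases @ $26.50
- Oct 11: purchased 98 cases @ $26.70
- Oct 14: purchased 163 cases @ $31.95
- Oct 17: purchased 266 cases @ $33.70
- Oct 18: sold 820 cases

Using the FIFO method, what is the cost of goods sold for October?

COGS = $20,235.35

Oct 18, 820 sold [FIFO — oldest first]: 107 @ $21.90 + 281 @ $23.65 + 168 @ $25.30 + 264 @ $26.50 = $20,235.35
Ending inventory: 65 @ $26.50 + 98 @ $26.70 + 163 @ $31.95 + 266 @ $33.70 = $18,511.15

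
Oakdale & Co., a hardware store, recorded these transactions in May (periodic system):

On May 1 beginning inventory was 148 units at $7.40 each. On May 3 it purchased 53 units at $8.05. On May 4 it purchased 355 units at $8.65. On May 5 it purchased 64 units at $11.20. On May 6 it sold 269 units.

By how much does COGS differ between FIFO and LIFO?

$380.00

FIFO COGS: 148 @ $7.40 + 53 @ $8.05 + 68 @ $8.65 = $2,110.05
LIFO COGS: 64 @ $11.20 + 205 @ $8.65 = $2,490.05
Difference = |$2,110.05 − $2,490.05| = $380.00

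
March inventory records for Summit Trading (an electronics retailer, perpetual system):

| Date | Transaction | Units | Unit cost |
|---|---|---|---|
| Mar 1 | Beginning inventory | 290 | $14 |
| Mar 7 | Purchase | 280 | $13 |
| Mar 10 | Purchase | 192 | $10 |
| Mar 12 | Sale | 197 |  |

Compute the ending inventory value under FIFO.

Ending inventory = $6,862

Mar 12, 197 sold [FIFO — oldest first]: 197 @ $14 = $2,758
Ending inventory: 93 @ $14 + 280 @ $13 + 192 @ $10 = $6,862
Check: goods available $9,620 = COGS $2,758 + ending $6,862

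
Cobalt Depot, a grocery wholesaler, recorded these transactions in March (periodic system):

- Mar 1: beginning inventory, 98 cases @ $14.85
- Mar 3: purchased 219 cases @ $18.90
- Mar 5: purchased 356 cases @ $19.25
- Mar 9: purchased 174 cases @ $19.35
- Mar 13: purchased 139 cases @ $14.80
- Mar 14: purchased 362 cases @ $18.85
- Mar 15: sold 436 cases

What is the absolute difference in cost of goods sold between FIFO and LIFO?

$33.75

FIFO COGS: 98 @ $14.85 + 219 @ $18.90 + 119 @ $19.25 = $7,885.15
LIFO COGS: 362 @ $18.85 + 74 @ $14.80 = $7,918.90
Difference = |$7,885.15 − $7,918.90| = $33.75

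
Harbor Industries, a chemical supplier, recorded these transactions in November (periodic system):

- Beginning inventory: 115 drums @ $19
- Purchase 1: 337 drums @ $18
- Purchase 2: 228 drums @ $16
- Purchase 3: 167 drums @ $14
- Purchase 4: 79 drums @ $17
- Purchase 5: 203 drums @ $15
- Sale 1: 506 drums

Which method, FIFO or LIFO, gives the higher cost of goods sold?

FIFO

FIFO COGS: 115 @ $19 + 337 @ $18 + 54 @ $16 = $9,115
LIFO COGS: 203 @ $15 + 79 @ $17 + 167 @ $14 + 57 @ $16 = $7,638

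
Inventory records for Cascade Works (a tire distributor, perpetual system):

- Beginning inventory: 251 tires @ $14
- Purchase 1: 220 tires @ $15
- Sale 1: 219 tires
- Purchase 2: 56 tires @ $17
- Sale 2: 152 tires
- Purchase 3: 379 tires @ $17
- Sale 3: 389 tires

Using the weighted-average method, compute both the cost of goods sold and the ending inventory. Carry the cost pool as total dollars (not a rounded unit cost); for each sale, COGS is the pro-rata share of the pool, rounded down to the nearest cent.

COGS = $11,815.22; ending inventory = $2,393.78

After Beginning: 251 on hand, pool $3,514.00 (≈ $14.0000 each)
After Purchase 1: 471 on hand, pool $6,814.00 (≈ $14.4671 each)
Sale 1, sell 219: 219/471 × $6,814.00 → $3,168.29
After Purchase 2: 308 on hand, pool $4,597.71 (≈ $14.9276 each)
Sale 2, sell 152: 152/308 × $4,597.71 → $2,268.99
After Purchase 3: 535 on hand, pool $8,771.72 (≈ $16.3957 each)
Sale 3, sell 389: 389/535 × $8,771.72 → $6,377.94
Total COGS = $3,168.29 + $2,268.99 + $6,377.94 = $11,815.22
Ending inventory (cost pool remaining) = $2,393.78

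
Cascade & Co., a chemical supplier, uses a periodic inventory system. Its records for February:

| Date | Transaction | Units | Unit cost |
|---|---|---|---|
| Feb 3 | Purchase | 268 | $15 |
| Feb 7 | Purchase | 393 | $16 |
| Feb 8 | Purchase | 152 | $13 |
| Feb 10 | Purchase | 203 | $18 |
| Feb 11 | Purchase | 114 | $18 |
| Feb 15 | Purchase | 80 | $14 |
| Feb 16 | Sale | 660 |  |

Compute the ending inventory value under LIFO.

Feb 16, 660 sold [LIFO — newest first]: 80 @ $14 + 114 @ $18 + 203 @ $18 + 152 @ $13 + 111 @ $16 = $10,578
Ending inventory: 268 @ $15 + 282 @ $16 = $8,532
Check: goods available $19,110 = COGS $10,578 + ending $8,532

Ending inventory = $8,532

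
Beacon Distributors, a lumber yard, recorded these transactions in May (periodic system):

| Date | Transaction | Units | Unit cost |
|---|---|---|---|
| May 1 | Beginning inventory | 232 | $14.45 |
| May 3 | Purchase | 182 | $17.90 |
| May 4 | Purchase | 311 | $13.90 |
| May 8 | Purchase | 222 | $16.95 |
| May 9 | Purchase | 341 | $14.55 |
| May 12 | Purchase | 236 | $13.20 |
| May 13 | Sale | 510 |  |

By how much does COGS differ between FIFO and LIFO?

$842.70

FIFO COGS: 232 @ $14.45 + 182 @ $17.90 + 96 @ $13.90 = $7,944.60
LIFO COGS: 236 @ $13.20 + 274 @ $14.55 = $7,101.90
Difference = |$7,944.60 − $7,101.90| = $842.70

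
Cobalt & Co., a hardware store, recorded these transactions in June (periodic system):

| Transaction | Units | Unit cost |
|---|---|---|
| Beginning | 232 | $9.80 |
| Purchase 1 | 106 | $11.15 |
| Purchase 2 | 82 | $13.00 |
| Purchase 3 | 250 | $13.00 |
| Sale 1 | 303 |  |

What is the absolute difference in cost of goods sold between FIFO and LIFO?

$873.75

FIFO COGS: 232 @ $9.80 + 71 @ $11.15 = $3,065.25
LIFO COGS: 250 @ $13.00 + 53 @ $13.00 = $3,939.00
Difference = |$3,065.25 − $3,939.00| = $873.75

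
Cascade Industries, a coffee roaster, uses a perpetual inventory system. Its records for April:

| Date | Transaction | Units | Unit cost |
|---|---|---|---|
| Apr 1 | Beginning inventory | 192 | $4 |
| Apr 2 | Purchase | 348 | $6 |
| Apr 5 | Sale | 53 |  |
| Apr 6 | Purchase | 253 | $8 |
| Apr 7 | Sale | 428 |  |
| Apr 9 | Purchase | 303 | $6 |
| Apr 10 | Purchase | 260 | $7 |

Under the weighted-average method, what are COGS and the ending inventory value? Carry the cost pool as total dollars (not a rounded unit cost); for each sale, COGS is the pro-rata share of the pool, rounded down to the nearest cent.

COGS = $2,940.67; ending inventory = $5,577.33

After Apr 1: 192 on hand, pool $768.00 (≈ $4.0000 each)
After Apr 2: 540 on hand, pool $2,856.00 (≈ $5.2889 each)
Apr 5, sell 53: 53/540 × $2,856.00 → $280.31
After Apr 6: 740 on hand, pool $4,599.69 (≈ $6.2158 each)
Apr 7, sell 428: 428/740 × $4,599.69 → $2,660.36
After Apr 9: 615 on hand, pool $3,757.33 (≈ $6.1095 each)
After Apr 10: 875 on hand, pool $5,577.33 (≈ $6.3741 each)
Total COGS = $280.31 + $2,660.36 = $2,940.67
Ending inventory (cost pool remaining) = $5,577.33
Check: goods available $8,518.00 = COGS $2,940.67 + ending $5,577.33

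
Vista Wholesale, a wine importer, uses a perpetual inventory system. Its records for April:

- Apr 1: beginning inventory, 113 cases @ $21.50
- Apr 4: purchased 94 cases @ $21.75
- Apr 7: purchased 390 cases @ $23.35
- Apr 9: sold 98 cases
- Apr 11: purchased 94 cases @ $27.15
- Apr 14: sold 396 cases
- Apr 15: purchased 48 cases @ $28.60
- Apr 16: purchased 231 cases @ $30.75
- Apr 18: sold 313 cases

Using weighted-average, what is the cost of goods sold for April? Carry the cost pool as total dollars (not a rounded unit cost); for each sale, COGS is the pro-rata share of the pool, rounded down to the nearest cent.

COGS = $20,124.48

After Apr 1: 113 on hand, pool $2,429.50 (≈ $21.5000 each)
After Apr 4: 207 on hand, pool $4,474.00 (≈ $21.6135 each)
After Apr 7: 597 on hand, pool $13,580.50 (≈ $22.7479 each)
Apr 9, sell 98: 98/597 × $13,580.50 → $2,229.29
After Apr 11: 593 on hand, pool $13,903.31 (≈ $23.4457 each)
Apr 14, sell 396: 396/593 × $13,903.31 → $9,284.50
After Apr 15: 245 on hand, pool $5,991.61 (≈ $24.4556 each)
After Apr 16: 476 on hand, pool $13,094.86 (≈ $27.5102 each)
Apr 18, sell 313: 313/476 × $13,094.86 → $8,610.69
Total COGS = $2,229.29 + $9,284.50 + $8,610.69 = $20,124.48
Ending inventory (cost pool remaining) = $4,484.17
Check: goods available $24,608.65 = COGS $20,124.48 + ending $4,484.17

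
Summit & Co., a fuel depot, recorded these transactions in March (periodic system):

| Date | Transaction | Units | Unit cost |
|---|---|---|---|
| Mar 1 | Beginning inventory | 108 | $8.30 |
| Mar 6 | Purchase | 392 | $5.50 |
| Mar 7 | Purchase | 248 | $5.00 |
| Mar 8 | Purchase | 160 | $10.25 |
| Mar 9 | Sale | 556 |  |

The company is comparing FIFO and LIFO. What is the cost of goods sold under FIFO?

COGS = $3,332.40

FIFO COGS: 108 @ $8.30 + 392 @ $5.50 + 56 @ $5.00 = $3,332.40
LIFO COGS: 160 @ $10.25 + 248 @ $5.00 + 148 @ $5.50 = $3,694.00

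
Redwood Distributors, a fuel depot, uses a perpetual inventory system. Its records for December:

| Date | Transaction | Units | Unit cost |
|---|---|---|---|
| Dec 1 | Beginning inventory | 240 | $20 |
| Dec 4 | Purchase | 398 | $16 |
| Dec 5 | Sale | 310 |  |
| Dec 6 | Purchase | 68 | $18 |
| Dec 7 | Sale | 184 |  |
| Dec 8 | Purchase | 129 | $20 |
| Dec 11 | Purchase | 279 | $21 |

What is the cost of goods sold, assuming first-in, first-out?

COGS = $8,864

Dec 5, 310 sold [FIFO — oldest first]: 240 @ $20 + 70 @ $16 = $5,920
Dec 7, 184 sold [FIFO — oldest first]: 184 @ $16 = $2,944
Total COGS = $5,920 + $2,944 = $8,864
Ending inventory: 144 @ $16 + 68 @ $18 + 129 @ $20 + 279 @ $21 = $11,967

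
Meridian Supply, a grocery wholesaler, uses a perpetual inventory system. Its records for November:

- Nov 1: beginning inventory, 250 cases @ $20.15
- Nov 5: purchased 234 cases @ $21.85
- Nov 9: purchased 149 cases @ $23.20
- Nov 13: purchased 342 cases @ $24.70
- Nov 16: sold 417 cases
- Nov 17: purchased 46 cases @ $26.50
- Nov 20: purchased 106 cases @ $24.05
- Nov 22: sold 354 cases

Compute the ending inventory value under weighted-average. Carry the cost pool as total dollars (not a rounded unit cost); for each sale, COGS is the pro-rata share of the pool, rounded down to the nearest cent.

After Nov 1: 250 on hand, pool $5,037.50 (≈ $20.1500 each)
After Nov 5: 484 on hand, pool $10,150.40 (≈ $20.9719 each)
After Nov 9: 633 on hand, pool $13,607.20 (≈ $21.4964 each)
After Nov 13: 975 on hand, pool $22,054.60 (≈ $22.6201 each)
Nov 16, sell 417: 417/975 × $22,054.60 → $9,432.58
After Nov 17: 604 on hand, pool $13,841.02 (≈ $22.9156 each)
After Nov 20: 710 on hand, pool $16,390.32 (≈ $23.0850 each)
Nov 22, sell 354: 354/710 × $16,390.32 → $8,172.07
Total COGS = $9,432.58 + $8,172.07 = $17,604.65
Ending inventory (cost pool remaining) = $8,218.25
Check: goods available $25,822.90 = COGS $17,604.65 + ending $8,218.25

Ending inventory = $8,218.25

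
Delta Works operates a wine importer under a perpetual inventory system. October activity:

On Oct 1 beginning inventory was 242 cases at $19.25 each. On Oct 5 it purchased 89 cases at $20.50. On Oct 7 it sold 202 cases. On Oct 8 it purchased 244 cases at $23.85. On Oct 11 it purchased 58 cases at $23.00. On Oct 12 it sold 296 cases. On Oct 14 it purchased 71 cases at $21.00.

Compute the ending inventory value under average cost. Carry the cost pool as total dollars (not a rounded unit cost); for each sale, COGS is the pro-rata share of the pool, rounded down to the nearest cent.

After Oct 1: 242 on hand, pool $4,658.50 (≈ $19.2500 each)
After Oct 5: 331 on hand, pool $6,483.00 (≈ $19.5861 each)
Oct 7, sell 202: 202/331 × $6,483.00 → $3,956.39
After Oct 8: 373 on hand, pool $8,346.01 (≈ $22.3754 each)
After Oct 11: 431 on hand, pool $9,680.01 (≈ $22.4594 each)
Oct 12, sell 296: 296/431 × $9,680.01 → $6,647.98
After Oct 14: 206 on hand, pool $4,523.03 (≈ $21.9565 each)
Total COGS = $3,956.39 + $6,647.98 = $10,604.37
Ending inventory (cost pool remaining) = $4,523.03

Ending inventory = $4,523.03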